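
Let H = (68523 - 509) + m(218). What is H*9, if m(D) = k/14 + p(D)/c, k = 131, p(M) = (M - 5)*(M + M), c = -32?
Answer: 32821101/56 ≈ 5.8609e+5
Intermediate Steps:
p(M) = 2*M*(-5 + M) (p(M) = (-5 + M)*(2*M) = 2*M*(-5 + M))
m(D) = 131/14 - D*(-5 + D)/16 (m(D) = 131/14 + (2*D*(-5 + D))/(-32) = 131*(1/14) + (2*D*(-5 + D))*(-1/32) = 131/14 - D*(-5 + D)/16)
H = 3646789/56 (H = (68523 - 509) + (131/14 - 1/16*218*(-5 + 218)) = 68014 + (131/14 - 1/16*218*213) = 68014 + (131/14 - 23217/8) = 68014 - 161995/56 = 3646789/56 ≈ 65121.)
H*9 = (3646789/56)*9 = 32821101/56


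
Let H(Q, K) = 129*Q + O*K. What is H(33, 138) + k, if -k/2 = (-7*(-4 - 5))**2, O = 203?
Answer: 24333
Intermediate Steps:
H(Q, K) = 129*Q + 203*K
k = -7938 (k = -2*49*(-4 - 5)**2 = -2*(-7*(-9))**2 = -2*63**2 = -2*3969 = -7938)
H(33, 138) + k = (129*33 + 203*138) - 7938 = (4257 + 28014) - 7938 = 32271 - 7938 = 24333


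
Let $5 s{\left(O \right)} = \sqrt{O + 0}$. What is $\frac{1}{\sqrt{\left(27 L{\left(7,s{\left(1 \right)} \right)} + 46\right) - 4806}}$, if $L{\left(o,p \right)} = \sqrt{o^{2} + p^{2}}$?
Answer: $- \frac{i \sqrt{5}}{\sqrt{23800 - 27 \sqrt{1226}}} \approx - 0.014791 i$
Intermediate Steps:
$s{\left(O \right)} = \frac{\sqrt{O}}{5}$ ($s{\left(O \right)} = \frac{\sqrt{O + 0}}{5} = \frac{\sqrt{O}}{5}$)
$\frac{1}{\sqrt{\left(27 L{\left(7,s{\left(1 \right)} \right)} + 46\right) - 4806}} = \frac{1}{\sqrt{\left(27 \sqrt{7^{2} + \left(\frac{\sqrt{1}}{5}\right)^{2}} + 46\right) - 4806}} = \frac{1}{\sqrt{\left(27 \sqrt{49 + \left(\frac{1}{5} \cdot 1\right)^{2}} + 46\right) - 4806}} = \frac{1}{\sqrt{\left(27 \sqrt{49 + \left(\frac{1}{5}\right)^{2}} + 46\right) - 4806}} = \frac{1}{\sqrt{\left(27 \sqrt{49 + \frac{1}{25}} + 46\right) - 4806}} = \frac{1}{\sqrt{\left(27 \sqrt{\frac{1226}{25}} + 46\right) - 4806}} = \frac{1}{\sqrt{\left(27 \frac{\sqrt{1226}}{5} + 46\right) - 4806}} = \frac{1}{\sqrt{\left(\frac{27 \sqrt{1226}}{5} + 46\right) - 4806}} = \frac{1}{\sqrt{\left(46 + \frac{27 \sqrt{1226}}{5}\right) - 4806}} = \frac{1}{\sqrt{-4760 + \frac{27 \sqrt{1226}}{5}}}$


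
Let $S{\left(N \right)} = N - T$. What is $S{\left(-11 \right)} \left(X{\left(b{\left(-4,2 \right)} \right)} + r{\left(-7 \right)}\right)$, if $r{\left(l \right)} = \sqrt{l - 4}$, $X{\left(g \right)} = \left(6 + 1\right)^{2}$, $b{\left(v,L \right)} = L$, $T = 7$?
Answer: $-882 - 18 i \sqrt{11} \approx -882.0 - 59.699 i$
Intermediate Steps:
$X{\left(g \right)} = 49$ ($X{\left(g \right)} = 7^{2} = 49$)
$r{\left(l \right)} = \sqrt{-4 + l}$
$S{\left(N \right)} = -7 + N$ ($S{\left(N \right)} = N - 7 = -7 + N$)
$S{\left(-11 \right)} \left(X{\left(b{\left(-4,2 \right)} \right)} + r{\left(-7 \right)}\right) = \left(-7 - 11\right) \left(49 + \sqrt{-4 - 7}\right) = - 18 \left(49 + \sqrt{-11}\right) = - 18 \left(49 + i \sqrt{11}\right) = -882 - 18 i \sqrt{11}$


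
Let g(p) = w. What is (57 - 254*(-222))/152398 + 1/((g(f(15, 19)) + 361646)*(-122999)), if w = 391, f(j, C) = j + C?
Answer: 2513506515864137/6786311737583274 ≈ 0.37038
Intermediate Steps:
f(j, C) = C + j
g(p) = 391
(57 - 254*(-222))/152398 + 1/((g(f(15, 19)) + 361646)*(-122999)) = (57 - 254*(-222))/152398 + 1/((391 + 361646)*(-122999)) = (57 + 56388)*(1/152398) - 1/122999/362037 = 56445*(1/152398) + (1/362037)*(-1/122999) = 56445/152398 - 1/44530188963 = 2513506515864137/6786311737583274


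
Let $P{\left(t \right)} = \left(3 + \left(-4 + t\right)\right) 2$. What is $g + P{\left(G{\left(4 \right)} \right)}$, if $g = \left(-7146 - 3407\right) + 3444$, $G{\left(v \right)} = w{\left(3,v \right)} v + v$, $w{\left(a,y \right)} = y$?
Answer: $-7071$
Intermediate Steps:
$G{\left(v \right)} = v + v^{2}$ ($G{\left(v \right)} = v v + v = v^{2} + v = v + v^{2}$)
$g = -7109$ ($g = -10553 + 3444 = -7109$)
$P{\left(t \right)} = -2 + 2 t$ ($P{\left(t \right)} = \left(-1 + t\right) 2 = -2 + 2 t$)
$g + P{\left(G{\left(4 \right)} \right)} = -7109 - \left(2 - 2 \cdot 4 \left(1 + 4\right)\right) = -7109 - \left(2 - 2 \cdot 4 \cdot 5\right) = -7109 + \left(-2 + 2 \cdot 20\right) = -7109 + \left(-2 + 40\right) = -7109 + 38 = -7071$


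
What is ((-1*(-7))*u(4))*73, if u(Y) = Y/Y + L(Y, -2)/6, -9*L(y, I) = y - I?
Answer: 4088/9 ≈ 454.22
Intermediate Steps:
L(y, I) = -y/9 + I/9 (L(y, I) = -(y - I)/9 = -y/9 + I/9)
u(Y) = 26/27 - Y/54 (u(Y) = Y/Y + (-Y/9 + (1/9)*(-2))/6 = 1 + (-Y/9 - 2/9)*(1/6) = 1 + (-2/9 - Y/9)*(1/6) = 1 + (-1/27 - Y/54) = 26/27 - Y/54)
((-1*(-7))*u(4))*73 = ((-1*(-7))*(26/27 - 1/54*4))*73 = (7*(26/27 - 2/27))*73 = (7*(8/9))*73 = (56/9)*73 = 4088/9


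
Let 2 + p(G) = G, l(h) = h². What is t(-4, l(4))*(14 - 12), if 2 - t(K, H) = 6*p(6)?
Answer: -44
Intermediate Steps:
p(G) = -2 + G
t(K, H) = -22 (t(K, H) = 2 - 6*(-2 + 6) = 2 - 6*4 = 2 - 1*24 = 2 - 24 = -22)
t(-4, l(4))*(14 - 12) = -22*(14 - 12) = -22*2 = -44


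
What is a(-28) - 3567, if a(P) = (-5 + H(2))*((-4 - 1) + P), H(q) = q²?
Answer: -3534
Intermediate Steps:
a(P) = 5 - P (a(P) = (-5 + 2²)*((-4 - 1) + P) = (-5 + 4)*(-5 + P) = -(-5 + P) = 5 - P)
a(-28) - 3567 = (5 - 1*(-28)) - 3567 = (5 + 28) - 3567 = 33 - 3567 = -3534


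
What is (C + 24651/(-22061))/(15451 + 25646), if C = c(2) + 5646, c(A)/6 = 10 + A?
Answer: 42040049/302213639 ≈ 0.13911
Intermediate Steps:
c(A) = 60 + 6*A (c(A) = 6*(10 + A) = 60 + 6*A)
C = 5718 (C = (60 + 6*2) + 5646 = (60 + 12) + 5646 = 72 + 5646 = 5718)
(C + 24651/(-22061))/(15451 + 25646) = (5718 + 24651/(-22061))/(15451 + 25646) = (5718 + 24651*(-1/22061))/41097 = (5718 - 24651/22061)*(1/41097) = (126120147/22061)*(1/41097) = 42040049/302213639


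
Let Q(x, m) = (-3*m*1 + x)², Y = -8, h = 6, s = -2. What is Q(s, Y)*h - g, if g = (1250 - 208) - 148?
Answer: 2010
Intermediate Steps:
Q(x, m) = (x - 3*m)² (Q(x, m) = (-3*m + x)² = (x - 3*m)²)
g = 894 (g = 1042 - 148 = 894)
Q(s, Y)*h - g = (-1*(-2) + 3*(-8))²*6 - 1*894 = (2 - 24)²*6 - 894 = (-22)²*6 - 894 = 484*6 - 894 = 2904 - 894 = 2010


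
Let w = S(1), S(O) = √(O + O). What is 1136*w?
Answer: 1136*√2 ≈ 1606.5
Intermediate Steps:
S(O) = √2*√O (S(O) = √(2*O) = √2*√O)
w = √2 (w = √2*√1 = √2*1 = √2 ≈ 1.4142)
1136*w = 1136*√2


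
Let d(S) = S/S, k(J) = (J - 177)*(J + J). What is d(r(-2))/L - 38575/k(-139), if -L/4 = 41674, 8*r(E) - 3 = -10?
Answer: -100474782/228811097 ≈ -0.43912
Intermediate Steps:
k(J) = 2*J*(-177 + J) (k(J) = (-177 + J)*(2*J) = 2*J*(-177 + J))
r(E) = -7/8 (r(E) = 3/8 + (1/8)*(-10) = 3/8 - 5/4 = -7/8)
L = -166696 (L = -4*41674 = -166696)
d(S) = 1
d(r(-2))/L - 38575/k(-139) = 1/(-166696) - 38575*(-1/(278*(-177 - 139))) = 1*(-1/166696) - 38575/(2*(-139)*(-316)) = -1/166696 - 38575/87848 = -100474782/228811097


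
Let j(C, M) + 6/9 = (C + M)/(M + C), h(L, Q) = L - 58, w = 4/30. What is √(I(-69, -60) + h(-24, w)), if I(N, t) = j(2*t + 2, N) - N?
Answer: I*√114/3 ≈ 3.559*I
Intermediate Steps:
w = 2/15 (w = 4*(1/30) = 2/15 ≈ 0.13333)
h(L, Q) = -58 + L
j(C, M) = ⅓ (j(C, M) = -⅔ + (C + M)/(M + C) = -⅔ + (C + M)/(C + M) = -⅔ + 1 = ⅓)
I(N, t) = ⅓ - N
√(I(-69, -60) + h(-24, w)) = √((⅓ - 1*(-69)) + (-58 - 24)) = √((⅓ + 69) - 82) = √(208/3 - 82) = √(-38/3) = I*√114/3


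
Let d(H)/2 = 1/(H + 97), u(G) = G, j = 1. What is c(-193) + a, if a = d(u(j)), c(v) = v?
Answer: -9456/49 ≈ -192.98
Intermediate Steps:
d(H) = 2/(97 + H) (d(H) = 2/(H + 97) = 2/(97 + H))
a = 1/49 (a = 2/(97 + 1) = 2/98 = 2*(1/98) = 1/49 ≈ 0.020408)
c(-193) + a = -193 + 1/49 = -9456/49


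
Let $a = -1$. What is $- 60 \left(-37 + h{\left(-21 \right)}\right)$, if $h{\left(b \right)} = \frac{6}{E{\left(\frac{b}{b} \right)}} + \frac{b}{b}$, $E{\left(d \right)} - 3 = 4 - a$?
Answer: $2115$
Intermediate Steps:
$E{\left(d \right)} = 8$ ($E{\left(d \right)} = 3 + \left(4 - -1\right) = 3 + \left(4 + 1\right) = 3 + 5 = 8$)
$h{\left(b \right)} = \frac{7}{4}$ ($h{\left(b \right)} = \frac{6}{8} + \frac{b}{b} = 6 \cdot \frac{1}{8} + 1 = \frac{3}{4} + 1 = \frac{7}{4}$)
$- 60 \left(-37 + h{\left(-21 \right)}\right) = - 60 \left(-37 + \frac{7}{4}\right) = \left(-60\right) \left(- \frac{141}{4}\right) = 2115$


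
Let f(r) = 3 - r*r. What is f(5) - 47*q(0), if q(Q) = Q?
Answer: -22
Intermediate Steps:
f(r) = 3 - r²
f(5) - 47*q(0) = (3 - 1*5²) - 47*0 = (3 - 1*25) + 0 = (3 - 25) + 0 = -22 + 0 = -22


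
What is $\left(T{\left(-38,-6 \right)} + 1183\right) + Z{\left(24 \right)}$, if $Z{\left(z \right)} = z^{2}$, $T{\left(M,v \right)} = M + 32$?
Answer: $1753$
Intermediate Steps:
$T{\left(M,v \right)} = 32 + M$
$\left(T{\left(-38,-6 \right)} + 1183\right) + Z{\left(24 \right)} = \left(\left(32 - 38\right) + 1183\right) + 24^{2} = \left(-6 + 1183\right) + 576 = 1177 + 576 = 1753$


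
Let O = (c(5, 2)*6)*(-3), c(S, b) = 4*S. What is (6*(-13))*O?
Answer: 28080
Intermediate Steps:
O = -360 (O = ((4*5)*6)*(-3) = (20*6)*(-3) = 120*(-3) = -360)
(6*(-13))*O = (6*(-13))*(-360) = -78*(-360) = 28080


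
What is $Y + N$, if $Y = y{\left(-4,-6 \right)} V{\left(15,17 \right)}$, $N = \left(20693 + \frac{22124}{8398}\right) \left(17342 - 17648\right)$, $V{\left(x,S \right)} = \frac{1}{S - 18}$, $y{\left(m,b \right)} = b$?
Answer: $- \frac{1564215960}{247} \approx -6.3329 \cdot 10^{6}$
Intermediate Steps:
$V{\left(x,S \right)} = \frac{1}{-18 + S}$
$N = - \frac{1564217442}{247}$ ($N = \left(20693 + 22124 \cdot \frac{1}{8398}\right) \left(-306\right) = \left(20693 + \frac{11062}{4199}\right) \left(-306\right) = \frac{86900969}{4199} \left(-306\right) = - \frac{1564217442}{247} \approx -6.3329 \cdot 10^{6}$)
$Y = 6$ ($Y = - \frac{6}{-18 + 17} = - \frac{6}{-1} = \left(-6\right) \left(-1\right) = 6$)
$Y + N = 6 - \frac{1564217442}{247} = - \frac{1564215960}{247}$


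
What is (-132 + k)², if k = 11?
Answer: 14641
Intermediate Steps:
(-132 + k)² = (-132 + 11)² = (-121)² = 14641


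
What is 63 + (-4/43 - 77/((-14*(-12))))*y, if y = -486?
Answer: 56925/172 ≈ 330.96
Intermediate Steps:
63 + (-4/43 - 77/((-14*(-12))))*y = 63 + (-4/43 - 77/((-14*(-12))))*(-486) = 63 + (-4*1/43 - 77/168)*(-486) = 63 + (-4/43 - 77*1/168)*(-486) = 63 + (-4/43 - 11/24)*(-486) = 63 - 569/1032*(-486) = 63 + 46089/172 = 56925/172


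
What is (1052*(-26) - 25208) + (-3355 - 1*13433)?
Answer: -69348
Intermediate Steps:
(1052*(-26) - 25208) + (-3355 - 1*13433) = (-27352 - 25208) + (-3355 - 13433) = -52560 - 16788 = -69348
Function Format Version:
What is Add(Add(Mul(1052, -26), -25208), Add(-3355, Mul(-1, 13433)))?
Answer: -69348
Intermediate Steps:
Add(Add(Mul(1052, -26), -25208), Add(-3355, Mul(-1, 13433))) = Add(Add(-27352, -25208), Add(-3355, -13433)) = Add(-52560, -16788) = -69348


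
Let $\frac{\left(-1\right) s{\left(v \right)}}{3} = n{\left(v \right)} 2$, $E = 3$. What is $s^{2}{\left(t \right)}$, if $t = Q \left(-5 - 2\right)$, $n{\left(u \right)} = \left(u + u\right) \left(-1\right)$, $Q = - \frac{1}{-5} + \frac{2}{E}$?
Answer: $\frac{132496}{25} \approx 5299.8$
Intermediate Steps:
$Q = \frac{13}{15}$ ($Q = - \frac{1}{-5} + \frac{2}{3} = \left(-1\right) \left(- \frac{1}{5}\right) + 2 \cdot \frac{1}{3} = \frac{1}{5} + \frac{2}{3} = \frac{13}{15} \approx 0.86667$)
$n{\left(u \right)} = - 2 u$ ($n{\left(u \right)} = 2 u \left(-1\right) = - 2 u$)
$t = - \frac{91}{15}$ ($t = \frac{13 \left(-5 - 2\right)}{15} = \frac{13}{15} \left(-7\right) = - \frac{91}{15} \approx -6.0667$)
$s{\left(v \right)} = 12 v$ ($s{\left(v \right)} = - 3 - 2 v 2 = - 3 \left(- 4 v\right) = 12 v$)
$s^{2}{\left(t \right)} = \left(12 \left(- \frac{91}{15}\right)\right)^{2} = \left(- \frac{364}{5}\right)^{2} = \frac{132496}{25}$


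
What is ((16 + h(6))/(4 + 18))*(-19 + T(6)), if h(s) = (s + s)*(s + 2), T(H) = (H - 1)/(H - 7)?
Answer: -1344/11 ≈ -122.18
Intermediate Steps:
T(H) = (-1 + H)/(-7 + H)
h(s) = 2*s*(2 + s) (h(s) = (2*s)*(2 + s) = 2*s*(2 + s))
((16 + h(6))/(4 + 18))*(-19 + T(6)) = ((16 + 2*6*(2 + 6))/(4 + 18))*(-19 + (-1 + 6)/(-7 + 6)) = ((16 + 2*6*8)/22)*(-19 + 5/(-1)) = ((16 + 96)*(1/22))*(-19 - 1*5) = (112*(1/22))*(-19 - 5) = (56/11)*(-24) = -1344/11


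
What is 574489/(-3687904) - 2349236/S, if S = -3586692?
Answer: 1650810435239/3306843943392 ≈ 0.49921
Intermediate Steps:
574489/(-3687904) - 2349236/S = 574489/(-3687904) - 2349236/(-3586692) = 574489*(-1/3687904) - 2349236*(-1/3586692) = -574489/3687904 + 587309/896673 = 1650810435239/3306843943392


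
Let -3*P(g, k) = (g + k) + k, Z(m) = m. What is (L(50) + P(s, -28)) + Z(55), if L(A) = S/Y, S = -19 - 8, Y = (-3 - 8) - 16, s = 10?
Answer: 214/3 ≈ 71.333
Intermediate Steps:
Y = -27 (Y = -11 - 16 = -27)
P(g, k) = -2*k/3 - g/3 (P(g, k) = -((g + k) + k)/3 = -(g + 2*k)/3 = -2*k/3 - g/3)
S = -27
L(A) = 1 (L(A) = -27/(-27) = -27*(-1/27) = 1)
(L(50) + P(s, -28)) + Z(55) = (1 + (-⅔*(-28) - ⅓*10)) + 55 = (1 + (56/3 - 10/3)) + 55 = (1 + 46/3) + 55 = 49/3 + 55 = 214/3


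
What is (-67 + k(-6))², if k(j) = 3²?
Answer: 3364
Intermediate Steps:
k(j) = 9
(-67 + k(-6))² = (-67 + 9)² = (-58)² = 3364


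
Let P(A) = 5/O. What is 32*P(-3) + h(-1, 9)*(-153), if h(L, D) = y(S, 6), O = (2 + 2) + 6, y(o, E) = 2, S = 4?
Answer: -290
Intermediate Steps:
O = 10 (O = 4 + 6 = 10)
P(A) = ½ (P(A) = 5/10 = 5*(⅒) = ½)
h(L, D) = 2
32*P(-3) + h(-1, 9)*(-153) = 32*(½) + 2*(-153) = 16 - 306 = -290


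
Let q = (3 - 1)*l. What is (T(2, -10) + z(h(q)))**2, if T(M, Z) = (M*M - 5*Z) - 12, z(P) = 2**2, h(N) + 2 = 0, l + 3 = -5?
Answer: 2116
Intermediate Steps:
l = -8 (l = -3 - 5 = -8)
q = -16 (q = (3 - 1)*(-8) = 2*(-8) = -16)
h(N) = -2 (h(N) = -2 + 0 = -2)
z(P) = 4
T(M, Z) = -12 + M**2 - 5*Z (T(M, Z) = (M**2 - 5*Z) - 12 = -12 + M**2 - 5*Z)
(T(2, -10) + z(h(q)))**2 = ((-12 + 2**2 - 5*(-10)) + 4)**2 = ((-12 + 4 + 50) + 4)**2 = (42 + 4)**2 = 46**2 = 2116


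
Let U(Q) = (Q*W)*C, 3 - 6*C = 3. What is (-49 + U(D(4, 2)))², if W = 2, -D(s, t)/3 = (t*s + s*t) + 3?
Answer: 2401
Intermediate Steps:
D(s, t) = -9 - 6*s*t (D(s, t) = -3*((t*s + s*t) + 3) = -3*((s*t + s*t) + 3) = -3*(2*s*t + 3) = -3*(3 + 2*s*t) = -9 - 6*s*t)
C = 0 (C = ½ - ⅙*3 = ½ - ½ = 0)
U(Q) = 0 (U(Q) = (Q*2)*0 = (2*Q)*0 = 0)
(-49 + U(D(4, 2)))² = (-49 + 0)² = (-49)² = 2401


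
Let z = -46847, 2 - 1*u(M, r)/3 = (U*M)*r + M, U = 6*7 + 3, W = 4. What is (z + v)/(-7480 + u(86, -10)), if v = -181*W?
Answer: -47571/108368 ≈ -0.43898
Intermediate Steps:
U = 45 (U = 42 + 3 = 45)
u(M, r) = 6 - 3*M - 135*M*r (u(M, r) = 6 - 3*((45*M)*r + M) = 6 - 3*(45*M*r + M) = 6 - 3*(M + 45*M*r) = 6 + (-3*M - 135*M*r) = 6 - 3*M - 135*M*r)
v = -724 (v = -181*4 = -724)
(z + v)/(-7480 + u(86, -10)) = (-46847 - 724)/(-7480 + (6 - 3*86 - 135*86*(-10))) = -47571/(-7480 + (6 - 258 + 116100)) = -47571/(-7480 + 115848) = -47571/108368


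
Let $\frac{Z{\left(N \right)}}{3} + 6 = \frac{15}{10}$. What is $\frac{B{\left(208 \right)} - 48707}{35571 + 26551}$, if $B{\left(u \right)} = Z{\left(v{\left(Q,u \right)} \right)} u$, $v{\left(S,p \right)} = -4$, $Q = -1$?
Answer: $- \frac{51515}{62122} \approx -0.82926$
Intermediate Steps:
$Z{\left(N \right)} = - \frac{27}{2}$ ($Z{\left(N \right)} = -18 + 3 \cdot \frac{15}{10} = -18 + 3 \cdot 15 \cdot \frac{1}{10} = -18 + 3 \cdot \frac{3}{2} = -18 + \frac{9}{2} = - \frac{27}{2}$)
$B{\left(u \right)} = - \frac{27 u}{2}$
$\frac{B{\left(208 \right)} - 48707}{35571 + 26551} = \frac{\left(- \frac{27}{2}\right) 208 - 48707}{35571 + 26551} = \frac{-2808 - 48707}{62122} = \left(-51515\right) \frac{1}{62122} = - \frac{51515}{62122}$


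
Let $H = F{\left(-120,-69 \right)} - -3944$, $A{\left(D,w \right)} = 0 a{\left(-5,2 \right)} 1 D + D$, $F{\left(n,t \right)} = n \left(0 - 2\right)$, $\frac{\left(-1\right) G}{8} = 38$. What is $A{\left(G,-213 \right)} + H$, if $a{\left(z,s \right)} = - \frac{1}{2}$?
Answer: $3880$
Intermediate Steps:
$a{\left(z,s \right)} = - \frac{1}{2}$ ($a{\left(z,s \right)} = \left(-1\right) \frac{1}{2} = - \frac{1}{2}$)
$G = -304$ ($G = \left(-8\right) 38 = -304$)
$F{\left(n,t \right)} = - 2 n$ ($F{\left(n,t \right)} = n \left(-2\right) = - 2 n$)
$A{\left(D,w \right)} = D$ ($A{\left(D,w \right)} = 0 \left(- \frac{1}{2}\right) 1 D + D = 0 \cdot 1 D + D = 0 D + D = 0 + D = D$)
$H = 4184$ ($H = \left(-2\right) \left(-120\right) - -3944 = 240 + 3944 = 4184$)
$A{\left(G,-213 \right)} + H = -304 + 4184 = 3880$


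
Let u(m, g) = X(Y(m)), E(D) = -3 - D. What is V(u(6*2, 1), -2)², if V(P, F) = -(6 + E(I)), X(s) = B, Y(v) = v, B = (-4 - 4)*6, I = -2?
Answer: 25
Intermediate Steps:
B = -48 (B = -8*6 = -48)
X(s) = -48
u(m, g) = -48
V(P, F) = -5 (V(P, F) = -(6 + (-3 - 1*(-2))) = -(6 + (-3 + 2)) = -(6 - 1) = -1*5 = -5)
V(u(6*2, 1), -2)² = (-5)² = 25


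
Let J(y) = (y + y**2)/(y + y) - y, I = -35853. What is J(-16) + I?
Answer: -71689/2 ≈ -35845.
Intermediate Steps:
J(y) = -y + (y + y**2)/(2*y) (J(y) = (y + y**2)/((2*y)) - y = (y + y**2)*(1/(2*y)) - y = (y + y**2)/(2*y) - y = -y + (y + y**2)/(2*y))
J(-16) + I = (1/2 - 1/2*(-16)) - 35853 = (1/2 + 8) - 35853 = 17/2 - 35853 = -71689/2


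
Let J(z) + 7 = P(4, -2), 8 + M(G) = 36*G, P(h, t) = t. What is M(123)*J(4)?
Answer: -39780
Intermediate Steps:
M(G) = -8 + 36*G
J(z) = -9 (J(z) = -7 - 2 = -9)
M(123)*J(4) = (-8 + 36*123)*(-9) = (-8 + 4428)*(-9) = 4420*(-9) = -39780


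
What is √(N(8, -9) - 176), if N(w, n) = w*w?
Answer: 4*I*√7 ≈ 10.583*I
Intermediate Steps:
N(w, n) = w²
√(N(8, -9) - 176) = √(8² - 176) = √(64 - 176) = √(-112) = 4*I*√7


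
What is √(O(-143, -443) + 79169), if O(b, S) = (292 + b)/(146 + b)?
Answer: 2*√178242/3 ≈ 281.46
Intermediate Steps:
O(b, S) = (292 + b)/(146 + b)
√(O(-143, -443) + 79169) = √((292 - 143)/(146 - 143) + 79169) = √(149/3 + 79169) = √(237656/3) = 2*√178242/3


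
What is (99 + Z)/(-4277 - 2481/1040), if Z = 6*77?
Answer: -583440/4450561 ≈ -0.13109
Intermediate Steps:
Z = 462
(99 + Z)/(-4277 - 2481/1040) = (99 + 462)/(-4277 - 2481/1040) = 561/(-4277 - 2481*1/1040) = 561/(-4277 - 2481/1040) = 561/(-4450561/1040) = 561*(-1040/4450561) = -583440/4450561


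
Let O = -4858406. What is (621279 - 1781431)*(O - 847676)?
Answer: 6619922444464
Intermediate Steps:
(621279 - 1781431)*(O - 847676) = (621279 - 1781431)*(-4858406 - 847676) = -1160152*(-5706082) = 6619922444464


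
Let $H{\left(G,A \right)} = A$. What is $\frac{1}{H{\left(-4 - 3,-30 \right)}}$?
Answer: $- \frac{1}{30} \approx -0.033333$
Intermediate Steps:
$\frac{1}{H{\left(-4 - 3,-30 \right)}} = \frac{1}{-30} = - \frac{1}{30}$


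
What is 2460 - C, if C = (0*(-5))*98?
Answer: 2460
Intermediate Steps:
C = 0 (C = 0*98 = 0)
2460 - C = 2460 - 1*0 = 2460 + 0 = 2460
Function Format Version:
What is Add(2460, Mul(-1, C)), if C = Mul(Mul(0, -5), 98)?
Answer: 2460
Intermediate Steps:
C = 0 (C = Mul(0, 98) = 0)
Add(2460, Mul(-1, C)) = Add(2460, Mul(-1, 0)) = Add(2460, 0) = 2460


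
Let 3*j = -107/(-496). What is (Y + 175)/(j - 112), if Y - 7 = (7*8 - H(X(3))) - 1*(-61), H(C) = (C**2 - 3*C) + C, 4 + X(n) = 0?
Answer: -409200/166549 ≈ -2.4569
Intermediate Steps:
X(n) = -4 (X(n) = -4 + 0 = -4)
j = 107/1488 (j = (-107/(-496))/3 = (-107*(-1/496))/3 = (1/3)*(107/496) = 107/1488 ≈ 0.071909)
H(C) = C**2 - 2*C
Y = 100 (Y = 7 + ((7*8 - (-4)*(-2 - 4)) - 1*(-61)) = 7 + ((56 - (-4)*(-6)) + 61) = 7 + ((56 - 1*24) + 61) = 7 + ((56 - 24) + 61) = 7 + (32 + 61) = 7 + 93 = 100)
(Y + 175)/(j - 112) = (100 + 175)/(107/1488 - 112) = 275/(-166549/1488) = 275*(-1488/166549) = -409200/166549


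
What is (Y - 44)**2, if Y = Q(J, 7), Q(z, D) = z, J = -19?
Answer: 3969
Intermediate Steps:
Y = -19
(Y - 44)**2 = (-19 - 44)**2 = (-63)**2 = 3969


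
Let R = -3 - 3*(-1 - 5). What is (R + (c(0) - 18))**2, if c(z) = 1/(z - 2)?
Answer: 49/4 ≈ 12.250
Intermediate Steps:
c(z) = 1/(-2 + z)
R = 15 (R = -3 - 3*(-6) = -3 + 18 = 15)
(R + (c(0) - 18))**2 = (15 + (1/(-2 + 0) - 18))**2 = (15 + (1/(-2) - 18))**2 = (15 + (-1/2 - 18))**2 = (15 - 37/2)**2 = (-7/2)**2 = 49/4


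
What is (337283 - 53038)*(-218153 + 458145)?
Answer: 68216526040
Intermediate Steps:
(337283 - 53038)*(-218153 + 458145) = 284245*239992 = 68216526040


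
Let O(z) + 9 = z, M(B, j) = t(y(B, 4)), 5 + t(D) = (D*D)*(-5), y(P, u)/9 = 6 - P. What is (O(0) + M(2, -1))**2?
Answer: 42172036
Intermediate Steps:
y(P, u) = 54 - 9*P (y(P, u) = 9*(6 - P) = 54 - 9*P)
t(D) = -5 - 5*D**2 (t(D) = -5 + (D*D)*(-5) = -5 + D**2*(-5) = -5 - 5*D**2)
M(B, j) = -5 - 5*(54 - 9*B)**2
O(z) = -9 + z
(O(0) + M(2, -1))**2 = ((-9 + 0) + (-14585 - 405*2**2 + 4860*2))**2 = (-9 + (-14585 - 405*4 + 9720))**2 = (-9 + (-14585 - 1620 + 9720))**2 = (-9 - 6485)**2 = (-6494)**2 = 42172036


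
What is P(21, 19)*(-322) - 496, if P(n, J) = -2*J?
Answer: 11740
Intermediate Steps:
P(21, 19)*(-322) - 496 = -2*19*(-322) - 496 = -38*(-322) - 496 = 12236 - 496 = 11740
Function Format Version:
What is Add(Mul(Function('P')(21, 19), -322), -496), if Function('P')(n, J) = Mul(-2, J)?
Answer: 11740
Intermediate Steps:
Add(Mul(Function('P')(21, 19), -322), -496) = Add(Mul(Mul(-2, 19), -322), -496) = Add(Mul(-38, -322), -496) = Add(12236, -496) = 11740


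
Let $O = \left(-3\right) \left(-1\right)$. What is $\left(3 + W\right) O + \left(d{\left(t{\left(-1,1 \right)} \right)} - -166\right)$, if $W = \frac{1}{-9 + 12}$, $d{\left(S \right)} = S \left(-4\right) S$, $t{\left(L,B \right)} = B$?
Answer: $172$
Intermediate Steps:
$d{\left(S \right)} = - 4 S^{2}$ ($d{\left(S \right)} = - 4 S S = - 4 S^{2}$)
$O = 3$
$W = \frac{1}{3} \approx 0.33333$
$\left(3 + W\right) O + \left(d{\left(t{\left(-1,1 \right)} \right)} - -166\right) = \left(3 + \frac{1}{3}\right) 3 - \left(-166 + 4 \cdot 1^{2}\right) = \frac{10}{3} \cdot 3 + \left(\left(-4\right) 1 + 166\right) = 10 + \left(-4 + 166\right) = 10 + 162 = 172$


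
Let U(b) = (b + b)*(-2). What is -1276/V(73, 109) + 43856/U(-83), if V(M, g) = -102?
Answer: 612118/4233 ≈ 144.61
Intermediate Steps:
U(b) = -4*b (U(b) = (2*b)*(-2) = -4*b)
-1276/V(73, 109) + 43856/U(-83) = -1276/(-102) + 43856/((-4*(-83))) = -1276*(-1/102) + 43856/332 = 638/51 + 43856*(1/332) = 638/51 + 10964/83 = 612118/4233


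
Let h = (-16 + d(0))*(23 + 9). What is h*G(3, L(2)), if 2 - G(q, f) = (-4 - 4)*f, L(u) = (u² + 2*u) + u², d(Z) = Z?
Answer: -50176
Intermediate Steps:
L(u) = 2*u + 2*u²
G(q, f) = 2 + 8*f (G(q, f) = 2 - (-4 - 4)*f = 2 - (-8)*f = 2 + 8*f)
h = -512 (h = (-16 + 0)*(23 + 9) = -16*32 = -512)
h*G(3, L(2)) = -512*(2 + 8*(2*2*(1 + 2))) = -512*(2 + 8*(2*2*3)) = -512*(2 + 8*12) = -512*(2 + 96) = -512*98 = -50176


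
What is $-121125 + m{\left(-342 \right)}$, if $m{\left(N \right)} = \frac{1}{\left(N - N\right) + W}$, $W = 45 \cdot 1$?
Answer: $- \frac{5450624}{45} \approx -1.2113 \cdot 10^{5}$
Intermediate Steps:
$W = 45$
$m{\left(N \right)} = \frac{1}{45}$ ($m{\left(N \right)} = \frac{1}{\left(N - N\right) + 45} = \frac{1}{0 + 45} = \frac{1}{45}$)
$-121125 + m{\left(-342 \right)} = -121125 + \frac{1}{45} = - \frac{5450624}{45}$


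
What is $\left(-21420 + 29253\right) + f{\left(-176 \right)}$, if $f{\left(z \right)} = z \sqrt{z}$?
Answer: $7833 - 704 i \sqrt{11} \approx 7833.0 - 2334.9 i$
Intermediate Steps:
$f{\left(z \right)} = z^{\frac{3}{2}}$
$\left(-21420 + 29253\right) + f{\left(-176 \right)} = \left(-21420 + 29253\right) + \left(-176\right)^{\frac{3}{2}} = 7833 - 704 i \sqrt{11}$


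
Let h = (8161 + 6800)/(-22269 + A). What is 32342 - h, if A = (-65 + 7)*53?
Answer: 819658267/25343 ≈ 32343.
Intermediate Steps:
A = -3074 (A = -58*53 = -3074)
h = -14961/25343 (h = (8161 + 6800)/(-22269 - 3074) = 14961/(-25343) = 14961*(-1/25343) = -14961/25343 ≈ -0.59034)
32342 - h = 32342 - 1*(-14961/25343) = 32342 + 14961/25343 = 819658267/25343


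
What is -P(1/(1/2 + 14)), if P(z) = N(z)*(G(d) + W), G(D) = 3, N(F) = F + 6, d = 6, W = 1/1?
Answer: -704/29 ≈ -24.276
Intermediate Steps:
W = 1
N(F) = 6 + F
P(z) = 24 + 4*z (P(z) = (6 + z)*(3 + 1) = (6 + z)*4 = 24 + 4*z)
-P(1/(1/2 + 14)) = -(24 + 4/(1/2 + 14)) = -(24 + 4/(29/2)) = -(24 + 4*(2/29)) = -(24 + 8/29) = -1*704/29 = -704/29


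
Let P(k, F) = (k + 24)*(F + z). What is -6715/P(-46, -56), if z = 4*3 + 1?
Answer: -6715/946 ≈ -7.0983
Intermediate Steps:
z = 13 (z = 12 + 1 = 13)
P(k, F) = (13 + F)*(24 + k) (P(k, F) = (k + 24)*(F + 13) = (24 + k)*(13 + F) = (13 + F)*(24 + k))
-6715/P(-46, -56) = -6715/(312 + 13*(-46) + 24*(-56) - 56*(-46)) = -6715/(312 - 598 - 1344 + 2576) = -6715/946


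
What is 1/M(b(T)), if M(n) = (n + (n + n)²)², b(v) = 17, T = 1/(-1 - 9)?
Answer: 1/1375929 ≈ 7.2678e-7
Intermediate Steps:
T = -⅒ (T = 1/(-10) = -⅒ ≈ -0.10000)
M(n) = (n + 4*n²)² (M(n) = (n + (2*n)²)² = (n + 4*n²)²)
1/M(b(T)) = 1/(17²*(1 + 4*17)²) = 1/(289*(1 + 68)²) = 1/(289*69²) = 1/(289*4761) = 1/1375929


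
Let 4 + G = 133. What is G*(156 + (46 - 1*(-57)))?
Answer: 33411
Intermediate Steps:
G = 129 (G = -4 + 133 = 129)
G*(156 + (46 - 1*(-57))) = 129*(156 + (46 - 1*(-57))) = 129*(156 + (46 + 57)) = 129*(156 + 103) = 129*259 = 33411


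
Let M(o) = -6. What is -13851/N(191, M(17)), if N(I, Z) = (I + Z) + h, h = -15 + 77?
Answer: -729/13 ≈ -56.077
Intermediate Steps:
h = 62
N(I, Z) = 62 + I + Z (N(I, Z) = (I + Z) + 62 = 62 + I + Z)
-13851/N(191, M(17)) = -13851/(62 + 191 - 6) = -13851/247 = -13851*1/247 = -729/13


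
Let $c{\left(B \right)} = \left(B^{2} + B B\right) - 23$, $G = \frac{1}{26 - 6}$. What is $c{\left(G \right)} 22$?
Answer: $- \frac{50589}{100} \approx -505.89$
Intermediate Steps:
$G = \frac{1}{20} \approx 0.05$
$c{\left(B \right)} = -23 + 2 B^{2}$ ($c{\left(B \right)} = \left(B^{2} + B^{2}\right) - 23 = 2 B^{2} - 23 = -23 + 2 B^{2}$)
$c{\left(G \right)} 22 = \left(-23 + \frac{2}{400}\right) 22 = \left(-23 + 2 \cdot \frac{1}{400}\right) 22 = \left(-23 + \frac{1}{200}\right) 22 = \left(- \frac{4599}{200}\right) 22 = - \frac{50589}{100}$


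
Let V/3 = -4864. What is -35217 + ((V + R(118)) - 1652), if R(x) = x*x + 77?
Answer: -37460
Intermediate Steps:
V = -14592 (V = 3*(-4864) = -14592)
R(x) = 77 + x² (R(x) = x² + 77 = 77 + x²)
-35217 + ((V + R(118)) - 1652) = -35217 + ((-14592 + (77 + 118²)) - 1652) = -35217 + ((-14592 + (77 + 13924)) - 1652) = -35217 + ((-14592 + 14001) - 1652) = -35217 + (-591 - 1652) = -35217 - 2243 = -37460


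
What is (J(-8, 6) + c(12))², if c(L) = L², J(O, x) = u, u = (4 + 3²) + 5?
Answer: 26244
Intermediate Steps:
u = 18 (u = (4 + 9) + 5 = 13 + 5 = 18)
J(O, x) = 18
(J(-8, 6) + c(12))² = (18 + 12²)² = (18 + 144)² = 162² = 26244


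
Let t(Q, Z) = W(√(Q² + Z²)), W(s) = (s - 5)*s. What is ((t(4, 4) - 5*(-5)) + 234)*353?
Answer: 102723 - 7060*√2 ≈ 92739.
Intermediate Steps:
W(s) = s*(-5 + s) (W(s) = (-5 + s)*s = s*(-5 + s))
t(Q, Z) = √(Q² + Z²)*(-5 + √(Q² + Z²))
((t(4, 4) - 5*(-5)) + 234)*353 = (((4² + 4² - 5*√(4² + 4²)) - 5*(-5)) + 234)*353 = (((16 + 16 - 5*√(16 + 16)) + 25) + 234)*353 = (((16 + 16 - 20*√2) + 25) + 234)*353 = (((32 - 20*√2) + 25) + 234)*353 = ((57 - 20*√2) + 234)*353 = (291 - 20*√2)*353 = 102723 - 7060*√2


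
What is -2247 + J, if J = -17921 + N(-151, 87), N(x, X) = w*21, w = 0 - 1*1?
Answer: -20189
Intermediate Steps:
w = -1 (w = 0 - 1 = -1)
N(x, X) = -21 (N(x, X) = -1*21 = -21)
J = -17942 (J = -17921 - 21 = -17942)
-2247 + J = -2247 - 17942 = -20189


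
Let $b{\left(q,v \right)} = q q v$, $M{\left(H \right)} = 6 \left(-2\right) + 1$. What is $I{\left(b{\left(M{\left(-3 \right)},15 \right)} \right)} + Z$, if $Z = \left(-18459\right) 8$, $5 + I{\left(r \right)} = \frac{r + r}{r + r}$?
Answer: $-147676$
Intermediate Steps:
$M{\left(H \right)} = -11$ ($M{\left(H \right)} = -12 + 1 = -11$)
$b{\left(q,v \right)} = v q^{2}$ ($b{\left(q,v \right)} = q^{2} v = v q^{2}$)
$I{\left(r \right)} = -4$ ($I{\left(r \right)} = -5 + \frac{r + r}{r + r} = -5 + \frac{2 r}{2 r} = -5 + 2 r \frac{1}{2 r} = -5 + 1 = -4$)
$Z = -147672$
$I{\left(b{\left(M{\left(-3 \right)},15 \right)} \right)} + Z = -4 - 147672 = -147676$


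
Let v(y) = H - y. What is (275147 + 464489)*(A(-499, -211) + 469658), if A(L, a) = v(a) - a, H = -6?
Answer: 347683653064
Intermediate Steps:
v(y) = -6 - y
A(L, a) = -6 - 2*a (A(L, a) = (-6 - a) - a = -6 - 2*a)
(275147 + 464489)*(A(-499, -211) + 469658) = (275147 + 464489)*((-6 - 2*(-211)) + 469658) = 739636*((-6 + 422) + 469658) = 739636*(416 + 469658) = 739636*470074 = 347683653064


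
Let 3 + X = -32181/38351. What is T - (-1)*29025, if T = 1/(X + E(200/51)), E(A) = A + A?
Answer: 227310256551/7831466 ≈ 29025.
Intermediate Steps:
X = -147234/38351 (X = -3 - 32181/38351 = -147234/38351 ≈ -3.8391)
E(A) = 2*A
T = 1955901/7831466 (T = 1/(-147234/38351 + 2*(200/51)) = 1/(-147234/38351 + 400/51) = 1/(7831466/1955901) = 1955901/7831466 ≈ 0.24975)
T - (-1)*29025 = 1955901/7831466 - (-1)*29025 = 1955901/7831466 - 1*(-29025) = 1955901/7831466 + 29025 = 227310256551/7831466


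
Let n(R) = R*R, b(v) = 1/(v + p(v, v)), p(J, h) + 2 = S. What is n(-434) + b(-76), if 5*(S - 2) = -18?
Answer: 74965683/398 ≈ 1.8836e+5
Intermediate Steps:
S = -8/5 (S = 2 + (⅕)*(-18) = 2 - 18/5 = -8/5 ≈ -1.6000)
p(J, h) = -18/5 (p(J, h) = -2 - 8/5 = -18/5)
b(v) = 1/(-18/5 + v) (b(v) = 1/(v - 18/5) = 1/(-18/5 + v))
n(R) = R²
n(-434) + b(-76) = (-434)² + 5/(-18 + 5*(-76)) = 188356 + 5/(-18 - 380) = 188356 + 5/(-398) = 188356 + 5*(-1/398) = 188356 - 5/398 = 74965683/398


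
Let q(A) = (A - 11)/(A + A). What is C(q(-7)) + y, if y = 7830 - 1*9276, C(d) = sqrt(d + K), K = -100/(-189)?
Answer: -1446 + 7*sqrt(3)/9 ≈ -1444.7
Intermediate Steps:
q(A) = (-11 + A)/(2*A) (q(A) = (-11 + A)/((2*A)) = (-11 + A)*(1/(2*A)) = (-11 + A)/(2*A))
K = 100/189 (K = -100*(-1/189) = 100/189 ≈ 0.52910)
C(d) = sqrt(100/189 + d) (C(d) = sqrt(d + 100/189) = sqrt(100/189 + d))
y = -1446 (y = 7830 - 9276 = -1446)
C(q(-7)) + y = sqrt(2100 + 3969*((1/2)*(-11 - 7)/(-7)))/63 - 1446 = sqrt(2100 + 3969*((1/2)*(-1/7)*(-18)))/63 - 1446 = sqrt(2100 + 3969*(9/7))/63 - 1446 = sqrt(2100 + 5103)/63 - 1446 = sqrt(7203)/63 - 1446 = (49*sqrt(3))/63 - 1446 = 7*sqrt(3)/9 - 1446 = -1446 + 7*sqrt(3)/9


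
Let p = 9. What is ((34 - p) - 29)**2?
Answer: 16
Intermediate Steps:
((34 - p) - 29)**2 = ((34 - 1*9) - 29)**2 = ((34 - 9) - 29)**2 = (25 - 29)**2 = (-4)**2 = 16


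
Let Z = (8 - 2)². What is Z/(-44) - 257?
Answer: -2836/11 ≈ -257.82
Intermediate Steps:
Z = 36 (Z = 6² = 36)
Z/(-44) - 257 = 36/(-44) - 257 = -1/44*36 - 257 = -9/11 - 257 = -2836/11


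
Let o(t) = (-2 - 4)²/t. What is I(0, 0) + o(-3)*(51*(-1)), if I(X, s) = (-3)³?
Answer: 585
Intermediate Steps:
o(t) = 36/t (o(t) = (-6)²/t = 36/t)
I(X, s) = -27
I(0, 0) + o(-3)*(51*(-1)) = -27 + (36/(-3))*(51*(-1)) = -27 + (36*(-⅓))*(-51) = -27 - 12*(-51) = -27 + 612 = 585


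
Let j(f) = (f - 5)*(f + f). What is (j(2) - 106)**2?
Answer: 13924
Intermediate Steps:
j(f) = 2*f*(-5 + f) (j(f) = (-5 + f)*(2*f) = 2*f*(-5 + f))
(j(2) - 106)**2 = (2*2*(-5 + 2) - 106)**2 = (2*2*(-3) - 106)**2 = (-12 - 106)**2 = (-118)**2 = 13924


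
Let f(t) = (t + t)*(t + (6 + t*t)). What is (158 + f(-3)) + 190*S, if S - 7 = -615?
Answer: -115434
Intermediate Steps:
S = -608 (S = 7 - 615 = -608)
f(t) = 2*t*(6 + t + t²) (f(t) = (2*t)*(t + (6 + t²)) = (2*t)*(6 + t + t²) = 2*t*(6 + t + t²))
(158 + f(-3)) + 190*S = (158 + 2*(-3)*(6 - 3 + (-3)²)) + 190*(-608) = (158 + 2*(-3)*(6 - 3 + 9)) - 115520 = (158 + 2*(-3)*12) - 115520 = (158 - 72) - 115520 = 86 - 115520 = -115434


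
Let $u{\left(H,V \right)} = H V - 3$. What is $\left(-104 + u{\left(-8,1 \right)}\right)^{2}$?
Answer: $13225$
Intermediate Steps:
$u{\left(H,V \right)} = -3 + H V$ ($u{\left(H,V \right)} = H V - 3 = -3 + H V$)
$\left(-104 + u{\left(-8,1 \right)}\right)^{2} = \left(-104 - 11\right)^{2} = \left(-115\right)^{2} = 13225$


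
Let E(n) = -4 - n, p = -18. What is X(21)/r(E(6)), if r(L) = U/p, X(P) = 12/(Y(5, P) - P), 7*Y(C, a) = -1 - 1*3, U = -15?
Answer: -504/755 ≈ -0.66755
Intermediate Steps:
Y(C, a) = -4/7 (Y(C, a) = (-1 - 1*3)/7 = (-1 - 3)/7 = (⅐)*(-4) = -4/7)
X(P) = 12/(-4/7 - P)
r(L) = ⅚ (r(L) = -15/(-18) = -15*(-1/18) = ⅚)
X(21)/r(E(6)) = (-84/(4 + 7*21))/(⅚) = -84/(4 + 147)*(6/5) = -84/151*(6/5) = -84*1/151*(6/5) = -84/151*6/5 = -504/755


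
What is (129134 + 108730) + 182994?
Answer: 420858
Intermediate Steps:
(129134 + 108730) + 182994 = 237864 + 182994 = 420858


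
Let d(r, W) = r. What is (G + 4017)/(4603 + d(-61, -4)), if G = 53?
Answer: 2035/2271 ≈ 0.89608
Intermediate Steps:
(G + 4017)/(4603 + d(-61, -4)) = (53 + 4017)/(4603 - 61) = 4070/4542 = 4070*(1/4542) = 2035/2271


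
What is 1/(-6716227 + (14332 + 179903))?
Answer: -1/6521992 ≈ -1.5333e-7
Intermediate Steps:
1/(-6716227 + (14332 + 179903)) = 1/(-6716227 + 194235) = 1/(-6521992) = -1/6521992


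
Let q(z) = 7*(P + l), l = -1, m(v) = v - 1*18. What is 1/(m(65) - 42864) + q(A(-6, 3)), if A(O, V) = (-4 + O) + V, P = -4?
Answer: -1498596/42817 ≈ -35.000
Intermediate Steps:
m(v) = -18 + v (m(v) = v - 18 = -18 + v)
A(O, V) = -4 + O + V
q(z) = -35 (q(z) = 7*(-4 - 1) = 7*(-5) = -35)
1/(m(65) - 42864) + q(A(-6, 3)) = 1/((-18 + 65) - 42864) - 35 = 1/(47 - 42864) - 35 = 1/(-42817) - 35 = -1/42817 - 35 = -1498596/42817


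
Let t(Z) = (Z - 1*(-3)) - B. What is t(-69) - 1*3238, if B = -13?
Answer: -3291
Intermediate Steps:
t(Z) = 16 + Z (t(Z) = (Z - 1*(-3)) - 1*(-13) = (Z + 3) + 13 = (3 + Z) + 13 = 16 + Z)
t(-69) - 1*3238 = (16 - 69) - 1*3238 = -53 - 3238 = -3291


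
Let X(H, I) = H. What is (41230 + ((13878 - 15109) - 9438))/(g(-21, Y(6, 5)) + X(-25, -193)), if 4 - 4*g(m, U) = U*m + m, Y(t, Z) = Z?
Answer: 20374/5 ≈ 4074.8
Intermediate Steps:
g(m, U) = 1 - m/4 - U*m/4 (g(m, U) = 1 - (U*m + m)/4 = 1 - (m + U*m)/4 = 1 + (-m/4 - U*m/4) = 1 - m/4 - U*m/4)
(41230 + ((13878 - 15109) - 9438))/(g(-21, Y(6, 5)) + X(-25, -193)) = (41230 + ((13878 - 15109) - 9438))/((1 - ¼*(-21) - ¼*5*(-21)) - 25) = (41230 + (-1231 - 9438))/((1 + 21/4 + 105/4) - 25) = (41230 - 10669)/(65/2 - 25) = 30561/(15/2) = 30561*(2/15) = 20374/5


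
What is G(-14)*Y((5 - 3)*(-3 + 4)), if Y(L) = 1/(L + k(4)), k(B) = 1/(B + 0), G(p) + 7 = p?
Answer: -28/3 ≈ -9.3333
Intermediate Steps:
G(p) = -7 + p
k(B) = 1/B
Y(L) = 1/(1/4 + L) (Y(L) = 1/(L + 1/4) = 1/(1/4 + L))
G(-14)*Y((5 - 3)*(-3 + 4)) = (-7 - 14)*(4/(1 + 4*((5 - 3)*(-3 + 4)))) = -84/(1 + 4*(2*1)) = -84/(1 + 4*2) = -84/(1 + 8) = -84/9 = -21*4/9 = -28/3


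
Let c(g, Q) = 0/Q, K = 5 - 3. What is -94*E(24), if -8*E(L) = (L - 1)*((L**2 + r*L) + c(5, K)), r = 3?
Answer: 175122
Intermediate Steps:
K = 2
c(g, Q) = 0
E(L) = -(-1 + L)*(L**2 + 3*L)/8 (E(L) = -(L - 1)*((L**2 + 3*L) + 0)/8 = -(-1 + L)*(L**2 + 3*L)/8)
-94*E(24) = -47*24*(3 - 1*24**2 - 2*24)/4 = -47*24*(3 - 1*576 - 48)/4 = -47*24*(3 - 576 - 48)/4 = -47*24*(-621)/4 = -94*(-1863) = 175122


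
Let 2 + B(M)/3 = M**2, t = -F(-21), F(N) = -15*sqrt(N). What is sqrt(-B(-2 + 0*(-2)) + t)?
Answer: sqrt(-6 + 15*I*sqrt(21)) ≈ 5.6125 + 6.1237*I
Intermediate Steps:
t = 15*I*sqrt(21) (t = -(-15)*sqrt(-21) = -(-15)*I*sqrt(21) = 15*I*sqrt(21) ≈ 68.739*I)
B(M) = -6 + 3*M**2
sqrt(-B(-2 + 0*(-2)) + t) = sqrt(-(-6 + 3*(-2 + 0*(-2))**2) + 15*I*sqrt(21)) = sqrt(-(-6 + 3*(-2 + 0)**2) + 15*I*sqrt(21)) = sqrt(-(-6 + 3*(-2)**2) + 15*I*sqrt(21)) = sqrt(-(-6 + 3*4) + 15*I*sqrt(21)) = sqrt(-(-6 + 12) + 15*I*sqrt(21)) = sqrt(-1*6 + 15*I*sqrt(21)) = sqrt(-6 + 15*I*sqrt(21))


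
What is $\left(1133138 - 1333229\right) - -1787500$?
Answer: $1587409$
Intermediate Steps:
$\left(1133138 - 1333229\right) - -1787500 = -200091 + 1787500 = 1587409$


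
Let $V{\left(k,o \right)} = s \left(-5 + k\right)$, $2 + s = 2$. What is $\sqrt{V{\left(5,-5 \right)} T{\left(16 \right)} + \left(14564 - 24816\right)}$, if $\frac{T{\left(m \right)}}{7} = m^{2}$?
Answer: $2 i \sqrt{2563} \approx 101.25 i$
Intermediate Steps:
$s = 0$ ($s = -2 + 2 = 0$)
$V{\left(k,o \right)} = 0$ ($V{\left(k,o \right)} = 0 \left(-5 + k\right) = 0$)
$T{\left(m \right)} = 7 m^{2}$
$\sqrt{V{\left(5,-5 \right)} T{\left(16 \right)} + \left(14564 - 24816\right)} = \sqrt{0 \cdot 7 \cdot 16^{2} + \left(14564 - 24816\right)} = \sqrt{0 \cdot 7 \cdot 256 + \left(14564 - 24816\right)} = \sqrt{0 \cdot 1792 - 10252} = \sqrt{0 - 10252} = \sqrt{-10252} = 2 i \sqrt{2563}$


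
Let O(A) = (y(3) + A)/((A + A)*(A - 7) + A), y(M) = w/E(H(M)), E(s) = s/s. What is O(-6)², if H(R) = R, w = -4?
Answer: 1/225 ≈ 0.0044444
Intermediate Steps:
E(s) = 1
y(M) = -4 (y(M) = -4/1 = -4*1 = -4)
O(A) = (-4 + A)/(A + 2*A*(-7 + A)) (O(A) = (-4 + A)/((A + A)*(A - 7) + A) = (-4 + A)/((2*A)*(-7 + A) + A) = (-4 + A)/(2*A*(-7 + A) + A) = (-4 + A)/(A + 2*A*(-7 + A)))
O(-6)² = ((-4 - 6)/((-6)*(-13 + 2*(-6))))² = (-⅙*(-10)/(-13 - 12))² = (-⅙*(-10)/(-25))² = (-⅙*(-1/25)*(-10))² = (-1/15)² = 1/225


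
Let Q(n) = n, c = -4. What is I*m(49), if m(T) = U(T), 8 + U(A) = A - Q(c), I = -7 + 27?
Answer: 900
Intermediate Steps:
I = 20
U(A) = -4 + A (U(A) = -8 + (A - 1*(-4)) = -8 + (A + 4) = -8 + (4 + A) = -4 + A)
m(T) = -4 + T
I*m(49) = 20*(-4 + 49) = 20*45 = 900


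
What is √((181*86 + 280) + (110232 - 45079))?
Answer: √80999 ≈ 284.60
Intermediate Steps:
√((181*86 + 280) + (110232 - 45079)) = √((15566 + 280) + 65153) = √(15846 + 65153) = √80999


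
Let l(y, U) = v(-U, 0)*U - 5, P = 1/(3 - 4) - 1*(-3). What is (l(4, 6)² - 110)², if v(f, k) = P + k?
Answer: 3721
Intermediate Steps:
P = 2 (P = 1/(-1) + 3 = -1 + 3 = 2)
v(f, k) = 2 + k
l(y, U) = -5 + 2*U (l(y, U) = (2 + 0)*U - 5 = 2*U - 5 = -5 + 2*U)
(l(4, 6)² - 110)² = ((-5 + 2*6)² - 110)² = ((-5 + 12)² - 110)² = (7² - 110)² = (49 - 110)² = (-61)² = 3721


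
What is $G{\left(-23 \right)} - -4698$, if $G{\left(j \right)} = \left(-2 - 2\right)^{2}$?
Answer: $4714$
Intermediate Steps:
$G{\left(j \right)} = 16$ ($G{\left(j \right)} = \left(-4\right)^{2} = 16$)
$G{\left(-23 \right)} - -4698 = 16 - -4698 = 16 + 4698 = 4714$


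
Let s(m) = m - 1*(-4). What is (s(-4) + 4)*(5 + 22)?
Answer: 108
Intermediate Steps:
s(m) = 4 + m (s(m) = m + 4 = 4 + m)
(s(-4) + 4)*(5 + 22) = ((4 - 4) + 4)*(5 + 22) = (0 + 4)*27 = 4*27 = 108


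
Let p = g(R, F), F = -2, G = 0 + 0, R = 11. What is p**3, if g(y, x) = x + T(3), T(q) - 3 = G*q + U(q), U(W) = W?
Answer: 64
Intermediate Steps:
G = 0
T(q) = 3 + q (T(q) = 3 + (0*q + q) = 3 + (0 + q) = 3 + q)
g(y, x) = 6 + x (g(y, x) = x + (3 + 3) = x + 6 = 6 + x)
p = 4 (p = 6 - 2 = 4)
p**3 = 4**3 = 64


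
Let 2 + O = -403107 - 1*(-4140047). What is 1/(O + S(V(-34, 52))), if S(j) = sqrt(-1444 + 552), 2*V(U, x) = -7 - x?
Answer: 1868469/6982352808368 - I*sqrt(223)/6982352808368 ≈ 2.676e-7 - 2.1387e-12*I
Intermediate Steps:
V(U, x) = -7/2 - x/2 (V(U, x) = (-7 - x)/2 = -7/2 - x/2)
O = 3736938 (O = -2 + (-403107 - 1*(-4140047)) = -2 + (-403107 + 4140047) = -2 + 3736940 = 3736938)
S(j) = 2*I*sqrt(223) (S(j) = sqrt(-892) = 2*I*sqrt(223))
1/(O + S(V(-34, 52))) = 1/(3736938 + 2*I*sqrt(223))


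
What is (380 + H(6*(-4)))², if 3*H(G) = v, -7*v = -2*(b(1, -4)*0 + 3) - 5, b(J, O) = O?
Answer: 63856081/441 ≈ 1.4480e+5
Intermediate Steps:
v = 11/7 (v = -(-2*(-4*0 + 3) - 5)/7 = -(-2*(0 + 3) - 5)/7 = -(-2*3 - 5)/7 = -(-6 - 5)/7 = -⅐*(-11) = 11/7 ≈ 1.5714)
H(G) = 11/21 (H(G) = (⅓)*(11/7) = 11/21)
(380 + H(6*(-4)))² = (380 + 11/21)² = (7991/21)² = 63856081/441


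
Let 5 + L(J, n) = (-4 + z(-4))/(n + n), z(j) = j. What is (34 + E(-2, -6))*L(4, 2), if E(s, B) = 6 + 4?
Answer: -308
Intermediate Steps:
E(s, B) = 10
L(J, n) = -5 - 4/n (L(J, n) = -5 + (-4 - 4)/(n + n) = -5 - 8*1/(2*n) = -5 - 4/n)
(34 + E(-2, -6))*L(4, 2) = (34 + 10)*(-5 - 4/2) = 44*(-5 - 4*½) = 44*(-5 - 2) = 44*(-7) = -308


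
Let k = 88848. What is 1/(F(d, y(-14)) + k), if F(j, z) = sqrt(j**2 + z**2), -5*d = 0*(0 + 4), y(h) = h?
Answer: 1/88862 ≈ 1.1253e-5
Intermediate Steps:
d = 0 (d = -0*(0 + 4) = -0*4 = -1/5*0 = 0)
1/(F(d, y(-14)) + k) = 1/(sqrt(0**2 + (-14)**2) + 88848) = 1/(sqrt(0 + 196) + 88848) = 1/(sqrt(196) + 88848) = 1/(14 + 88848) = 1/88862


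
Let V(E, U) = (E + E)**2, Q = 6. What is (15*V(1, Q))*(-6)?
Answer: -360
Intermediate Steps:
V(E, U) = 4*E**2 (V(E, U) = (2*E)**2 = 4*E**2)
(15*V(1, Q))*(-6) = (15*(4*1**2))*(-6) = (15*(4*1))*(-6) = (15*4)*(-6) = 60*(-6) = -360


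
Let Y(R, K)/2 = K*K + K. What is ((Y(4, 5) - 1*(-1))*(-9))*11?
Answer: -6039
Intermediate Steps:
Y(R, K) = 2*K + 2*K² (Y(R, K) = 2*(K*K + K) = 2*(K² + K) = 2*(K + K²) = 2*K + 2*K²)
((Y(4, 5) - 1*(-1))*(-9))*11 = ((2*5*(1 + 5) - 1*(-1))*(-9))*11 = ((2*5*6 + 1)*(-9))*11 = ((60 + 1)*(-9))*11 = (61*(-9))*11 = -549*11 = -6039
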